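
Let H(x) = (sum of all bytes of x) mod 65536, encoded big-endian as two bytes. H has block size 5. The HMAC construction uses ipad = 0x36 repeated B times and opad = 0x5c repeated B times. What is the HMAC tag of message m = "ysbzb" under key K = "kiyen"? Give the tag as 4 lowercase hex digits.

01df

Key "kiyen" = 6b 69 79 65 6e is exactly B = 5 bytes: K' = 6b 69 79 65 6e.
K' ⊕ ipad = 5d 5f 4f 53 58.  K' ⊕ opad = 37 35 25 39 32.
Inner input = (K'⊕ipad) ∥ m = 5d 5f 4f 53 58 ∥ 79 73 62 7a 62.
Inner hash: sum = 93+95+79+83+88+121+115+98+122+98 = 992 → 03 e0.
Outer input = (K'⊕opad) ∥ inner = 37 35 25 39 32 ∥ 03 e0.
Outer hash (tag): sum = 55+53+37+57+50+3+224 = 479 → 01 df.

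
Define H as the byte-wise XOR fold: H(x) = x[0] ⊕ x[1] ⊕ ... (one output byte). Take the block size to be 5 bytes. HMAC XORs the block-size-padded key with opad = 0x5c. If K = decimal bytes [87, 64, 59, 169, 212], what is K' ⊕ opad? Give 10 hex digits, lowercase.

Key decimal bytes [87, 64, 59, 169, 212] = 57 40 3b a9 d4 is exactly B = 5 bytes: K' = 57 40 3b a9 d4.
XOR each byte with 0x5c: 57⊕5c=0b, 40⊕5c=1c, 3b⊕5c=67, a9⊕5c=f5, d4⊕5c=88.

0b1c67f588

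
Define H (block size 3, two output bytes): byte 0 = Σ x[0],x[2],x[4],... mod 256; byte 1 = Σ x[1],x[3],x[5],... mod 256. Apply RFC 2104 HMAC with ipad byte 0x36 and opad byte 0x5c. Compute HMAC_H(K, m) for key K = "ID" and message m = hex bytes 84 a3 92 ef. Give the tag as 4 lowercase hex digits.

f95f

Key "ID" = 49 44 is 2 bytes ≤ B = 3; zero-pad to 3 bytes: K' = 49 44 00.
K' ⊕ ipad = 7f 72 36.  K' ⊕ opad = 15 18 5c.
Inner input = (K'⊕ipad) ∥ m = 7f 72 36 ∥ 84 a3 92 ef.
Inner hash: even-index sum = 583 mod 256 = 71; odd-index sum = 392 mod 256 = 136 → 47 88.
Outer input = (K'⊕opad) ∥ inner = 15 18 5c ∥ 47 88.
Outer hash (tag): even-index sum = 249 mod 256 = 249; odd-index sum = 95 mod 256 = 95 → f9 5f.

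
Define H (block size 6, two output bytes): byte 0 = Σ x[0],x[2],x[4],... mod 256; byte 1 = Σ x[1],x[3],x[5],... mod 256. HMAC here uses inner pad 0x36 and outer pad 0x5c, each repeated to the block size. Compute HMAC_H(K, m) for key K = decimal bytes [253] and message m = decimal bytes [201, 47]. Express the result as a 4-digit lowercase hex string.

59e5

Key decimal bytes [253] = fd is 1 byte ≤ B = 6; zero-pad to 6 bytes: K' = fd 00 00 00 00 00.
K' ⊕ ipad = cb 36 36 36 36 36.  K' ⊕ opad = a1 5c 5c 5c 5c 5c.
Inner input = (K'⊕ipad) ∥ m = cb 36 36 36 36 36 ∥ c9 2f.
Inner hash: even-index sum = 512 mod 256 = 0; odd-index sum = 209 mod 256 = 209 → 00 d1.
Outer input = (K'⊕opad) ∥ inner = a1 5c 5c 5c 5c 5c ∥ 00 d1.
Outer hash (tag): even-index sum = 345 mod 256 = 89; odd-index sum = 485 mod 256 = 229 → 59 e5.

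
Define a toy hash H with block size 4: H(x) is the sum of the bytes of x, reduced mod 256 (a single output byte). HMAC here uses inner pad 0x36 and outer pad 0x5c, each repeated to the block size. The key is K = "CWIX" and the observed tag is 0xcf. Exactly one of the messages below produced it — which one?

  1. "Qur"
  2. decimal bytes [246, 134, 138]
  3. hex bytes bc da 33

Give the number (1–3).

Key "CWIX" = 43 57 49 58 is exactly B = 4 bytes: K' = 43 57 49 58.
K' ⊕ ipad = 75 61 7f 6e; K' ⊕ opad = 1f 0b 15 04.
m1: inner = H(75 61 7f 6e 51 75 72) = fb; tag = H(1f 0b 15 04 fb) = 3e
m2: inner = H(75 61 7f 6e f6 86 8a) = c9; tag = H(1f 0b 15 04 c9) = 0c
m3: inner = H(75 61 7f 6e bc da 33) = 8c; tag = H(1f 0b 15 04 8c) = cf ← matches

3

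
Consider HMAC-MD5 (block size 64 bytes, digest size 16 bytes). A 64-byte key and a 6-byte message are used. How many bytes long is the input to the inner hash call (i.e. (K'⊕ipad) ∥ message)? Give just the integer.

70

Key is 64 ≤ 64 bytes, zero-padded: |K'| = 64.
Inner input = (K'⊕ipad) ∥ m → 64 + 6 = 70 bytes.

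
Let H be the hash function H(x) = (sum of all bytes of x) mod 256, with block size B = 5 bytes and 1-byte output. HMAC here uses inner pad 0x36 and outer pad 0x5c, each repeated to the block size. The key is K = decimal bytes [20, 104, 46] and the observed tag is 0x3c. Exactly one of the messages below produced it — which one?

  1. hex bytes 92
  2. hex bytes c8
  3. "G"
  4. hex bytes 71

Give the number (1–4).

1

Key decimal bytes [20, 104, 46] = 14 68 2e is 3 bytes ≤ B = 5; zero-pad to 5 bytes: K' = 14 68 2e 00 00.
K' ⊕ ipad = 22 5e 18 36 36; K' ⊕ opad = 48 34 72 5c 5c.
m1: inner = H(22 5e 18 36 36 92) = 96; tag = H(48 34 72 5c 5c 96) = 3c ← matches
m2: inner = H(22 5e 18 36 36 c8) = cc; tag = H(48 34 72 5c 5c cc) = 72
m3: inner = H(22 5e 18 36 36 47) = 4b; tag = H(48 34 72 5c 5c 4b) = f1
m4: inner = H(22 5e 18 36 36 71) = 75; tag = H(48 34 72 5c 5c 75) = 1b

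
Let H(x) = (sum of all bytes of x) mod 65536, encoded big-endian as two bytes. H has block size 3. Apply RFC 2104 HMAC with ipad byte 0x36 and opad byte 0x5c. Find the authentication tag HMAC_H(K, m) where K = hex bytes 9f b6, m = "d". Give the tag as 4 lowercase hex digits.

02cd

Key hex bytes 9f b6 is 2 bytes ≤ B = 3; zero-pad to 3 bytes: K' = 9f b6 00.
K' ⊕ ipad = a9 80 36.  K' ⊕ opad = c3 ea 5c.
Inner input = (K'⊕ipad) ∥ m = a9 80 36 ∥ 64.
Inner hash: sum = 169+128+54+100 = 451 → 01 c3.
Outer input = (K'⊕opad) ∥ inner = c3 ea 5c ∥ 01 c3.
Outer hash (tag): sum = 195+234+92+1+195 = 717 → 02 cd.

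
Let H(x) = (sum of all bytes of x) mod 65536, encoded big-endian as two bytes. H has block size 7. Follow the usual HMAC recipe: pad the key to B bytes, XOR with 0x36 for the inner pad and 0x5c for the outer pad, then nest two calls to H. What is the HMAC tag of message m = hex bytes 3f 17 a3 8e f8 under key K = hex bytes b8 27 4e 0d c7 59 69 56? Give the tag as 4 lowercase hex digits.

Key hex bytes b8 27 4e 0d c7 59 69 56 is 8 bytes > B = 7, so hash it first: H(key) = 03 19, then zero-pad to 7 bytes: K' = 03 19 00 00 00 00 00.
K' ⊕ ipad = 35 2f 36 36 36 36 36.  K' ⊕ opad = 5f 45 5c 5c 5c 5c 5c.
Inner input = (K'⊕ipad) ∥ m = 35 2f 36 36 36 36 36 ∥ 3f 17 a3 8e f8.
Inner hash: sum = 53+47+54+54+54+54+54+63+23+163+142+248 = 1009 → 03 f1.
Outer input = (K'⊕opad) ∥ inner = 5f 45 5c 5c 5c 5c 5c ∥ 03 f1.
Outer hash (tag): sum = 95+69+92+92+92+92+92+3+241 = 868 → 03 64.

0364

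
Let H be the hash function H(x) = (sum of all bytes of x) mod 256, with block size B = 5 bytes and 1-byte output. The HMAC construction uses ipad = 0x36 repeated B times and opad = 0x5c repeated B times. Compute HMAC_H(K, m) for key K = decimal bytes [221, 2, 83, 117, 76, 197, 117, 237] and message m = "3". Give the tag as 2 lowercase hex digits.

Key decimal bytes [221, 2, 83, 117, 76, 197, 117, 237] = dd 02 53 75 4c c5 75 ed is 8 bytes > B = 5, so hash it first: H(key) = 1a, then zero-pad to 5 bytes: K' = 1a 00 00 00 00.
K' ⊕ ipad = 2c 36 36 36 36.  K' ⊕ opad = 46 5c 5c 5c 5c.
Inner input = (K'⊕ipad) ∥ m = 2c 36 36 36 36 ∥ 33.
Inner hash: sum = 44+54+54+54+54+51 = 311; mod 256 = 55 → 37.
Outer input = (K'⊕opad) ∥ inner = 46 5c 5c 5c 5c ∥ 37.
Outer hash (tag): sum = 70+92+92+92+92+55 = 493; mod 256 = 237 → ed.

ed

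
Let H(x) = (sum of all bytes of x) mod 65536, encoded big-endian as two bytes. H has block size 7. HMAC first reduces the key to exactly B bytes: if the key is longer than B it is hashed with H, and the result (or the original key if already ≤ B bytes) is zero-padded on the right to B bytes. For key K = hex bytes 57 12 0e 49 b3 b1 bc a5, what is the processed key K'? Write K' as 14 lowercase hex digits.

|K| = 8 > B = 7, so first hash the key.
H(K): sum = 87+18+14+73+179+177+188+165 = 901 → 03 85.
Zero-pad H(K) = 03 85 to 7 bytes: K' = 03 85 00 00 00 00 00.

03850000000000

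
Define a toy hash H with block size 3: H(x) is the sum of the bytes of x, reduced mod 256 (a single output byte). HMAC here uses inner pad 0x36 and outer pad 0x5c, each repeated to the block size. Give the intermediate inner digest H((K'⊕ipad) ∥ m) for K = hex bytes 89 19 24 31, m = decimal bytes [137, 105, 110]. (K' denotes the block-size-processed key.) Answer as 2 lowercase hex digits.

Key hex bytes 89 19 24 31 is 4 bytes > B = 3, so hash it first: H(key) = f7, then zero-pad to 3 bytes: K' = f7 00 00.
K' ⊕ ipad = c1 36 36.
Inner input = c1 36 36 ∥ 89 69 6e.
Inner hash: sum = 193+54+54+137+105+110 = 653; mod 256 = 141 → 8d.

8d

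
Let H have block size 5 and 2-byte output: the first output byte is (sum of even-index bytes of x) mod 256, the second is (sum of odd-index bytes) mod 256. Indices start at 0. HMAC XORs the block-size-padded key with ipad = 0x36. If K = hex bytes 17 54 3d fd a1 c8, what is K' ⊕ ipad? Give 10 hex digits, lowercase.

Key hex bytes 17 54 3d fd a1 c8 is 6 bytes > B = 5, so hash it first: H(key) = f5 19, then zero-pad to 5 bytes: K' = f5 19 00 00 00.
XOR each byte with 0x36: f5⊕36=c3, 19⊕36=2f, 00⊕36=36, 00⊕36=36, 00⊕36=36.

c32f363636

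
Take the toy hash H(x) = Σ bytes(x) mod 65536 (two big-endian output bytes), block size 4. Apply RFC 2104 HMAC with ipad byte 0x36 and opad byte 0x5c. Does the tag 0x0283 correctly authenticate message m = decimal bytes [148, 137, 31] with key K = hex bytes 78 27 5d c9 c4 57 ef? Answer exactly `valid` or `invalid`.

invalid

Key hex bytes 78 27 5d c9 c4 57 ef is 7 bytes > B = 4, so hash it first: H(key) = 03 cf, then zero-pad to 4 bytes: K' = 03 cf 00 00.
K' ⊕ ipad = 35 f9 36 36; K' ⊕ opad = 5f 93 5c 5c.
Inner hash: sum = 53+249+54+54+148+137+31 = 726 → 02 d6.
Outer hash (recomputed tag): sum = 95+147+92+92+2+214 = 642 → 02 82.
Recomputed tag = 0282; claimed = 0283 → mismatch.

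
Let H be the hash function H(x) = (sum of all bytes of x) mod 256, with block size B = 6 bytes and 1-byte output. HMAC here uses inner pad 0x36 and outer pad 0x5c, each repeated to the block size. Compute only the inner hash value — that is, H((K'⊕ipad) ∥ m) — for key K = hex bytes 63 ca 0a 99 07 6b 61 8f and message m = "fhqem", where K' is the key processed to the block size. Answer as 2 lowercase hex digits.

23

Key hex bytes 63 ca 0a 99 07 6b 61 8f is 8 bytes > B = 6, so hash it first: H(key) = 32, then zero-pad to 6 bytes: K' = 32 00 00 00 00 00.
K' ⊕ ipad = 04 36 36 36 36 36.
Inner input = 04 36 36 36 36 36 ∥ 66 68 71 65 6d.
Inner hash: sum = 4+54+54+54+54+54+102+104+113+101+109 = 803; mod 256 = 35 → 23.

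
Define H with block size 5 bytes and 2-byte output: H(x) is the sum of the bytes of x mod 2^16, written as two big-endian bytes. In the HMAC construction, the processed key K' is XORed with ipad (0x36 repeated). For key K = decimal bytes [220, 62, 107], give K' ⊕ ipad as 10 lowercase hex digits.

ea085d3636

Key decimal bytes [220, 62, 107] = dc 3e 6b is 3 bytes ≤ B = 5; zero-pad to 5 bytes: K' = dc 3e 6b 00 00.
XOR each byte with 0x36: dc⊕36=ea, 3e⊕36=08, 6b⊕36=5d, 00⊕36=36, 00⊕36=36.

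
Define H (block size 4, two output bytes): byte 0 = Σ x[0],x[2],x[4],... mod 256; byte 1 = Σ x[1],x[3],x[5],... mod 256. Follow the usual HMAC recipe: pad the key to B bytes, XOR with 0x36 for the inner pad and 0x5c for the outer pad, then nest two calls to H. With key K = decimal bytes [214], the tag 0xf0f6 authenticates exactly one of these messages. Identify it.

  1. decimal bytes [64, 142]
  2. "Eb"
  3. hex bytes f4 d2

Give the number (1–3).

3

Key decimal bytes [214] = d6 is 1 byte ≤ B = 4; zero-pad to 4 bytes: K' = d6 00 00 00.
K' ⊕ ipad = e0 36 36 36; K' ⊕ opad = 8a 5c 5c 5c.
m1: inner = H(e0 36 36 36 40 8e) = 56 fa; tag = H(8a 5c 5c 5c 56 fa) = 3cb2
m2: inner = H(e0 36 36 36 45 62) = 5b ce; tag = H(8a 5c 5c 5c 5b ce) = 4186
m3: inner = H(e0 36 36 36 f4 d2) = 0a 3e; tag = H(8a 5c 5c 5c 0a 3e) = f0f6 ← matches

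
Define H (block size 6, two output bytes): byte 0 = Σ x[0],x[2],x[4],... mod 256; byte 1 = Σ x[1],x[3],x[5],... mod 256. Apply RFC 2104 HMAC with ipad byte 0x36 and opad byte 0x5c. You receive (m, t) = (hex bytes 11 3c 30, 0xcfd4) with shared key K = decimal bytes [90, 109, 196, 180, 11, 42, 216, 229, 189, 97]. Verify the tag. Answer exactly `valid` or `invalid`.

valid

Key decimal bytes [90, 109, 196, 180, 11, 42, 216, 229, 189, 97] = 5a 6d c4 b4 0b 2a d8 e5 bd 61 is 10 bytes > B = 6, so hash it first: H(key) = be 91, then zero-pad to 6 bytes: K' = be 91 00 00 00 00.
K' ⊕ ipad = 88 a7 36 36 36 36; K' ⊕ opad = e2 cd 5c 5c 5c 5c.
Inner hash: even-index sum = 309 mod 256 = 53; odd-index sum = 335 mod 256 = 79 → 35 4f.
Outer hash (recomputed tag): even-index sum = 463 mod 256 = 207; odd-index sum = 468 mod 256 = 212 → cf d4.
Recomputed tag = cfd4; claimed = cfd4 → match.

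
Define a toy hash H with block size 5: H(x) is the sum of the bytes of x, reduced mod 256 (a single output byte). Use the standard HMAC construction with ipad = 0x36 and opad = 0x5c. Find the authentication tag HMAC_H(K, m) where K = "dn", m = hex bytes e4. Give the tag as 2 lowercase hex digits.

ae

Key "dn" = 64 6e is 2 bytes ≤ B = 5; zero-pad to 5 bytes: K' = 64 6e 00 00 00.
K' ⊕ ipad = 52 58 36 36 36.  K' ⊕ opad = 38 32 5c 5c 5c.
Inner input = (K'⊕ipad) ∥ m = 52 58 36 36 36 ∥ e4.
Inner hash: sum = 82+88+54+54+54+228 = 560; mod 256 = 48 → 30.
Outer input = (K'⊕opad) ∥ inner = 38 32 5c 5c 5c ∥ 30.
Outer hash (tag): sum = 56+50+92+92+92+48 = 430; mod 256 = 174 → ae.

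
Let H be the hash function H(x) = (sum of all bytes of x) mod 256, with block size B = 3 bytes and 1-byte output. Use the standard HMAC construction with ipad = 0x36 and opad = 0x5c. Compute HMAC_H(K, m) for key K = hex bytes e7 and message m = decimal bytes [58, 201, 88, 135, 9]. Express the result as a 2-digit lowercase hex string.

9b

Key hex bytes e7 is 1 byte ≤ B = 3; zero-pad to 3 bytes: K' = e7 00 00.
K' ⊕ ipad = d1 36 36.  K' ⊕ opad = bb 5c 5c.
Inner input = (K'⊕ipad) ∥ m = d1 36 36 ∥ 3a c9 58 87 09.
Inner hash: sum = 209+54+54+58+201+88+135+9 = 808; mod 256 = 40 → 28.
Outer input = (K'⊕opad) ∥ inner = bb 5c 5c ∥ 28.
Outer hash (tag): sum = 187+92+92+40 = 411; mod 256 = 155 → 9b.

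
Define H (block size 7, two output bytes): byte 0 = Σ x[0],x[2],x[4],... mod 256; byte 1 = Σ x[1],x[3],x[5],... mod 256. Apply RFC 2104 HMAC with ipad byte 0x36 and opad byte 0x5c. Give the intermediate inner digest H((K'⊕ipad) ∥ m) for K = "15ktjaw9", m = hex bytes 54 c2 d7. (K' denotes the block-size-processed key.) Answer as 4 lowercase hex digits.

Key "15ktjaw9" = 31 35 6b 74 6a 61 77 39 is 8 bytes > B = 7, so hash it first: H(key) = 7d 43, then zero-pad to 7 bytes: K' = 7d 43 00 00 00 00 00.
K' ⊕ ipad = 4b 75 36 36 36 36 36.
Inner input = 4b 75 36 36 36 36 36 ∥ 54 c2 d7.
Inner hash: even-index sum = 431 mod 256 = 175; odd-index sum = 524 mod 256 = 12 → af 0c.

af0c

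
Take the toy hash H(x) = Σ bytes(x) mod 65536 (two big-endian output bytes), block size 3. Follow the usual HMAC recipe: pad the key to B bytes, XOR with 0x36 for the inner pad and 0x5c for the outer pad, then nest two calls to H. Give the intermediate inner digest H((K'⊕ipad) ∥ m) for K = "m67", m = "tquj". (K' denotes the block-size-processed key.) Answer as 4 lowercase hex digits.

0220

Key "m67" = 6d 36 37 is exactly B = 3 bytes: K' = 6d 36 37.
K' ⊕ ipad = 5b 00 01.
Inner input = 5b 00 01 ∥ 74 71 75 6a.
Inner hash: sum = 91+0+1+116+113+117+106 = 544 → 02 20.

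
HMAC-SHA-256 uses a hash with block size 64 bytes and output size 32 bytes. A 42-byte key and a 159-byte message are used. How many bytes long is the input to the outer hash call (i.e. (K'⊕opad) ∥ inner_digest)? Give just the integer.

96

Key is 42 ≤ 64 bytes, zero-padded: |K'| = 64.
Outer input = (K'⊕opad) ∥ H(inner) → 64 + 32 = 96 bytes.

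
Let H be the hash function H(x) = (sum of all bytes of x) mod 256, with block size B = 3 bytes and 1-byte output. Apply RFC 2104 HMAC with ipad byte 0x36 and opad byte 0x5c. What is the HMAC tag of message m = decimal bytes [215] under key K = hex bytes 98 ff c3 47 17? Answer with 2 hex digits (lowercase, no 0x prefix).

Key hex bytes 98 ff c3 47 17 is 5 bytes > B = 3, so hash it first: H(key) = b8, then zero-pad to 3 bytes: K' = b8 00 00.
K' ⊕ ipad = 8e 36 36.  K' ⊕ opad = e4 5c 5c.
Inner input = (K'⊕ipad) ∥ m = 8e 36 36 ∥ d7.
Inner hash: sum = 142+54+54+215 = 465; mod 256 = 209 → d1.
Outer input = (K'⊕opad) ∥ inner = e4 5c 5c ∥ d1.
Outer hash (tag): sum = 228+92+92+209 = 621; mod 256 = 109 → 6d.

6d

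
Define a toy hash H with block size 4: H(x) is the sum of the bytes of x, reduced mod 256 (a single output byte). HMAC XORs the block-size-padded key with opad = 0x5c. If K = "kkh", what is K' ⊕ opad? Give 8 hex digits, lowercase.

3737345c

Key "kkh" = 6b 6b 68 is 3 bytes ≤ B = 4; zero-pad to 4 bytes: K' = 6b 6b 68 00.
XOR each byte with 0x5c: 6b⊕5c=37, 6b⊕5c=37, 68⊕5c=34, 00⊕5c=5c.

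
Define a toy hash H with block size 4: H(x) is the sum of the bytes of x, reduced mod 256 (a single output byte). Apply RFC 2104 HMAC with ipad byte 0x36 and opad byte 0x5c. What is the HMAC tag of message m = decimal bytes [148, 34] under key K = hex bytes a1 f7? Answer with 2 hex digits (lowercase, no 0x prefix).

Key hex bytes a1 f7 is 2 bytes ≤ B = 4; zero-pad to 4 bytes: K' = a1 f7 00 00.
K' ⊕ ipad = 97 c1 36 36.  K' ⊕ opad = fd ab 5c 5c.
Inner input = (K'⊕ipad) ∥ m = 97 c1 36 36 ∥ 94 22.
Inner hash: sum = 151+193+54+54+148+34 = 634; mod 256 = 122 → 7a.
Outer input = (K'⊕opad) ∥ inner = fd ab 5c 5c ∥ 7a.
Outer hash (tag): sum = 253+171+92+92+122 = 730; mod 256 = 218 → da.

da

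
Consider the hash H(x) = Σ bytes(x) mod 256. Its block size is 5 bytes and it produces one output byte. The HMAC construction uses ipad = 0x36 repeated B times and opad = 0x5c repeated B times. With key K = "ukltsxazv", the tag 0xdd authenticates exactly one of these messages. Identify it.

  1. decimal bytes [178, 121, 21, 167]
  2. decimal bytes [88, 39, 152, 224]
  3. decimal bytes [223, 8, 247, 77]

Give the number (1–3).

Key "ukltsxazv" = 75 6b 6c 74 73 78 61 7a 76 is 9 bytes > B = 5, so hash it first: H(key) = fc, then zero-pad to 5 bytes: K' = fc 00 00 00 00.
K' ⊕ ipad = ca 36 36 36 36; K' ⊕ opad = a0 5c 5c 5c 5c.
m1: inner = H(ca 36 36 36 36 b2 79 15 a7) = 89; tag = H(a0 5c 5c 5c 5c 89) = 99
m2: inner = H(ca 36 36 36 36 58 27 98 e0) = 99; tag = H(a0 5c 5c 5c 5c 99) = a9
m3: inner = H(ca 36 36 36 36 df 08 f7 4d) = cd; tag = H(a0 5c 5c 5c 5c cd) = dd ← matches

3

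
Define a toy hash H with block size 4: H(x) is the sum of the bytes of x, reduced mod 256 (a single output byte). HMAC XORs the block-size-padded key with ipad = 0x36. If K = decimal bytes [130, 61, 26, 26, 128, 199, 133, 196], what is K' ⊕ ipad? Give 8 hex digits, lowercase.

b5363636

Key decimal bytes [130, 61, 26, 26, 128, 199, 133, 196] = 82 3d 1a 1a 80 c7 85 c4 is 8 bytes > B = 4, so hash it first: H(key) = 83, then zero-pad to 4 bytes: K' = 83 00 00 00.
XOR each byte with 0x36: 83⊕36=b5, 00⊕36=36, 00⊕36=36, 00⊕36=36.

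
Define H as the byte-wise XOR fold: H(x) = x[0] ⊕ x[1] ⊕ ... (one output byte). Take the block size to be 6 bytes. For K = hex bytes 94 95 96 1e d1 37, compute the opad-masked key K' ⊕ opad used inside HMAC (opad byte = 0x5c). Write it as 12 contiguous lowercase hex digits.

Key hex bytes 94 95 96 1e d1 37 is exactly B = 6 bytes: K' = 94 95 96 1e d1 37.
XOR each byte with 0x5c: 94⊕5c=c8, 95⊕5c=c9, 96⊕5c=ca, 1e⊕5c=42, d1⊕5c=8d, 37⊕5c=6b.

c8c9ca428d6b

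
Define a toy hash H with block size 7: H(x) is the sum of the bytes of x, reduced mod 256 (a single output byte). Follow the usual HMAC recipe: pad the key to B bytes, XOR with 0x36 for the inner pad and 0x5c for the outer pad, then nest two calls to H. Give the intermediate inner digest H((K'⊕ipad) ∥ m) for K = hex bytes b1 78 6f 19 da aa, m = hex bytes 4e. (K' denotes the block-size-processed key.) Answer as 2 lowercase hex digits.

Key hex bytes b1 78 6f 19 da aa is 6 bytes ≤ B = 7; zero-pad to 7 bytes: K' = b1 78 6f 19 da aa 00.
K' ⊕ ipad = 87 4e 59 2f ec 9c 36.
Inner input = 87 4e 59 2f ec 9c 36 ∥ 4e.
Inner hash: sum = 135+78+89+47+236+156+54+78 = 873; mod 256 = 105 → 69.

69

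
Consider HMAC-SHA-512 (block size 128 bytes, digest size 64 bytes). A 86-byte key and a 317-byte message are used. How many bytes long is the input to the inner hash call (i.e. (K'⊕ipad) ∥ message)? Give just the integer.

Key is 86 ≤ 128 bytes, zero-padded: |K'| = 128.
Inner input = (K'⊕ipad) ∥ m → 128 + 317 = 445 bytes.

445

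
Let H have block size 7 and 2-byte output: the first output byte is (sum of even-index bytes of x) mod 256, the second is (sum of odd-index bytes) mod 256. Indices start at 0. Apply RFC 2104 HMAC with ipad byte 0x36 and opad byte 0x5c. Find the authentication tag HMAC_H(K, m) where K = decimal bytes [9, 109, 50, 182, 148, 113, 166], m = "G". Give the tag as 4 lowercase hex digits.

Key decimal bytes [9, 109, 50, 182, 148, 113, 166] = 09 6d 32 b6 94 71 a6 is exactly B = 7 bytes: K' = 09 6d 32 b6 94 71 a6.
K' ⊕ ipad = 3f 5b 04 80 a2 47 90.  K' ⊕ opad = 55 31 6e ea c8 2d fa.
Inner input = (K'⊕ipad) ∥ m = 3f 5b 04 80 a2 47 90 ∥ 47.
Inner hash: even-index sum = 373 mod 256 = 117; odd-index sum = 361 mod 256 = 105 → 75 69.
Outer input = (K'⊕opad) ∥ inner = 55 31 6e ea c8 2d fa ∥ 75 69.
Outer hash (tag): even-index sum = 750 mod 256 = 238; odd-index sum = 445 mod 256 = 189 → ee bd.

eebd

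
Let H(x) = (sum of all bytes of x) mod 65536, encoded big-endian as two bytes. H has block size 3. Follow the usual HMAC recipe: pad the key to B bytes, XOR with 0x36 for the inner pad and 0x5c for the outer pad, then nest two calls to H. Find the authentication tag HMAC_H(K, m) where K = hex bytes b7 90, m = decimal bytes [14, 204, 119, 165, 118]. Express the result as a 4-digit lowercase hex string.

02df

Key hex bytes b7 90 is 2 bytes ≤ B = 3; zero-pad to 3 bytes: K' = b7 90 00.
K' ⊕ ipad = 81 a6 36.  K' ⊕ opad = eb cc 5c.
Inner input = (K'⊕ipad) ∥ m = 81 a6 36 ∥ 0e cc 77 a5 76.
Inner hash: sum = 129+166+54+14+204+119+165+118 = 969 → 03 c9.
Outer input = (K'⊕opad) ∥ inner = eb cc 5c ∥ 03 c9.
Outer hash (tag): sum = 235+204+92+3+201 = 735 → 02 df.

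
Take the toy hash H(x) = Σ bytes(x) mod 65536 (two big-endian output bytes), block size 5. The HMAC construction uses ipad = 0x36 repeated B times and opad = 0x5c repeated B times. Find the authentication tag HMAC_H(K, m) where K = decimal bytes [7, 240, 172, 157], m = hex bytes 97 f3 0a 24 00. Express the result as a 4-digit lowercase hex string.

Key decimal bytes [7, 240, 172, 157] = 07 f0 ac 9d is 4 bytes ≤ B = 5; zero-pad to 5 bytes: K' = 07 f0 ac 9d 00.
K' ⊕ ipad = 31 c6 9a ab 36.  K' ⊕ opad = 5b ac f0 c1 5c.
Inner input = (K'⊕ipad) ∥ m = 31 c6 9a ab 36 ∥ 97 f3 0a 24 00.
Inner hash: sum = 49+198+154+171+54+151+243+10+36+0 = 1066 → 04 2a.
Outer input = (K'⊕opad) ∥ inner = 5b ac f0 c1 5c ∥ 04 2a.
Outer hash (tag): sum = 91+172+240+193+92+4+42 = 834 → 03 42.

0342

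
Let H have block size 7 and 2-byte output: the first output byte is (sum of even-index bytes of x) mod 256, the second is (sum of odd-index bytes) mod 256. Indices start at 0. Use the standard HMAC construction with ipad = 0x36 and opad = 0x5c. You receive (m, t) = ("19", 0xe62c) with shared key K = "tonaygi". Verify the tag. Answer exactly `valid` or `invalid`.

Key "tonaygi" = 74 6f 6e 61 79 67 69 is exactly B = 7 bytes: K' = 74 6f 6e 61 79 67 69.
K' ⊕ ipad = 42 59 58 57 4f 51 5f; K' ⊕ opad = 28 33 32 3d 25 3b 35.
Inner hash: even-index sum = 385 mod 256 = 129; odd-index sum = 306 mod 256 = 50 → 81 32.
Outer hash (recomputed tag): even-index sum = 230 mod 256 = 230; odd-index sum = 300 mod 256 = 44 → e6 2c.
Recomputed tag = e62c; claimed = e62c → match.

valid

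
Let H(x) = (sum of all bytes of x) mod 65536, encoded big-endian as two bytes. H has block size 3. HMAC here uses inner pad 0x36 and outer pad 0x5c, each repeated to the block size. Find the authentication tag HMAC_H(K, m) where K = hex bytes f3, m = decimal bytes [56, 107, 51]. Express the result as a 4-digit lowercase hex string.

Key hex bytes f3 is 1 byte ≤ B = 3; zero-pad to 3 bytes: K' = f3 00 00.
K' ⊕ ipad = c5 36 36.  K' ⊕ opad = af 5c 5c.
Inner input = (K'⊕ipad) ∥ m = c5 36 36 ∥ 38 6b 33.
Inner hash: sum = 197+54+54+56+107+51 = 519 → 02 07.
Outer input = (K'⊕opad) ∥ inner = af 5c 5c ∥ 02 07.
Outer hash (tag): sum = 175+92+92+2+7 = 368 → 01 70.

0170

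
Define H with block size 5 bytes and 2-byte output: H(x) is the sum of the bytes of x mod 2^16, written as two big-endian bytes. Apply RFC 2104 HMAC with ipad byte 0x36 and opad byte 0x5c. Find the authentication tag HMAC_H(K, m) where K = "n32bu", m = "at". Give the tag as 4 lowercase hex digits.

0244

Key "n32bu" = 6e 33 32 62 75 is exactly B = 5 bytes: K' = 6e 33 32 62 75.
K' ⊕ ipad = 58 05 04 54 43.  K' ⊕ opad = 32 6f 6e 3e 29.
Inner input = (K'⊕ipad) ∥ m = 58 05 04 54 43 ∥ 61 74.
Inner hash: sum = 88+5+4+84+67+97+116 = 461 → 01 cd.
Outer input = (K'⊕opad) ∥ inner = 32 6f 6e 3e 29 ∥ 01 cd.
Outer hash (tag): sum = 50+111+110+62+41+1+205 = 580 → 02 44.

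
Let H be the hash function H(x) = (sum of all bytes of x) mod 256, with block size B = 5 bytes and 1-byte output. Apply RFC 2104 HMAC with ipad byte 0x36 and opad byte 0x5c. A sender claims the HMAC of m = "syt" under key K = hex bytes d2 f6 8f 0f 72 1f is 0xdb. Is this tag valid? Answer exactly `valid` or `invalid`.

Key hex bytes d2 f6 8f 0f 72 1f is 6 bytes > B = 5, so hash it first: H(key) = f7, then zero-pad to 5 bytes: K' = f7 00 00 00 00.
K' ⊕ ipad = c1 36 36 36 36; K' ⊕ opad = ab 5c 5c 5c 5c.
Inner hash: sum = 193+54+54+54+54+115+121+116 = 761; mod 256 = 249 → f9.
Outer hash (recomputed tag): sum = 171+92+92+92+92+249 = 788; mod 256 = 20 → 14.
Recomputed tag = 14; claimed = db → mismatch.

invalid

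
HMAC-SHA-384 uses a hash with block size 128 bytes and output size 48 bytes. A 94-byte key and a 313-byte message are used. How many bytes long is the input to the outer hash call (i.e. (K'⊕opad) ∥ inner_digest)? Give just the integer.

Key is 94 ≤ 128 bytes, zero-padded: |K'| = 128.
Outer input = (K'⊕opad) ∥ H(inner) → 128 + 48 = 176 bytes.

176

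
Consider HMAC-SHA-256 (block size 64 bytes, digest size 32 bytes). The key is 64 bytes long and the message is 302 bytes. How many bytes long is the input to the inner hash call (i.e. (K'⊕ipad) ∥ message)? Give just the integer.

366

Key is 64 ≤ 64 bytes, zero-padded: |K'| = 64.
Inner input = (K'⊕ipad) ∥ m → 64 + 302 = 366 bytes.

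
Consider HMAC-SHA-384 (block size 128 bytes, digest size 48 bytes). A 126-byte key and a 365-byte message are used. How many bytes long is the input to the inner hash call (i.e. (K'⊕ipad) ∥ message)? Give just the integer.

493

Key is 126 ≤ 128 bytes, zero-padded: |K'| = 128.
Inner input = (K'⊕ipad) ∥ m → 128 + 365 = 493 bytes.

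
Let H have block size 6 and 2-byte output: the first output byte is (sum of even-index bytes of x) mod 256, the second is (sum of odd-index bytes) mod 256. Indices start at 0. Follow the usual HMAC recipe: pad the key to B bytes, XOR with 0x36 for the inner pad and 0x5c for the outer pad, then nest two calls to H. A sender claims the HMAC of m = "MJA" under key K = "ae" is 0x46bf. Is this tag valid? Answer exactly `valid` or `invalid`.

Key "ae" = 61 65 is 2 bytes ≤ B = 6; zero-pad to 6 bytes: K' = 61 65 00 00 00 00.
K' ⊕ ipad = 57 53 36 36 36 36; K' ⊕ opad = 3d 39 5c 5c 5c 5c.
Inner hash: even-index sum = 337 mod 256 = 81; odd-index sum = 265 mod 256 = 9 → 51 09.
Outer hash (recomputed tag): even-index sum = 326 mod 256 = 70; odd-index sum = 250 mod 256 = 250 → 46 fa.
Recomputed tag = 46fa; claimed = 46bf → mismatch.

invalid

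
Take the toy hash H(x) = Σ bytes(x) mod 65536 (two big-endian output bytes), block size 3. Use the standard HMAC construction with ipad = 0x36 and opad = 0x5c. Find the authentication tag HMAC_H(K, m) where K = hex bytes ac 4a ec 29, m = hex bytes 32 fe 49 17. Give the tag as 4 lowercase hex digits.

Key hex bytes ac 4a ec 29 is 4 bytes > B = 3, so hash it first: H(key) = 02 0b, then zero-pad to 3 bytes: K' = 02 0b 00.
K' ⊕ ipad = 34 3d 36.  K' ⊕ opad = 5e 57 5c.
Inner input = (K'⊕ipad) ∥ m = 34 3d 36 ∥ 32 fe 49 17.
Inner hash: sum = 52+61+54+50+254+73+23 = 567 → 02 37.
Outer input = (K'⊕opad) ∥ inner = 5e 57 5c ∥ 02 37.
Outer hash (tag): sum = 94+87+92+2+55 = 330 → 01 4a.

014a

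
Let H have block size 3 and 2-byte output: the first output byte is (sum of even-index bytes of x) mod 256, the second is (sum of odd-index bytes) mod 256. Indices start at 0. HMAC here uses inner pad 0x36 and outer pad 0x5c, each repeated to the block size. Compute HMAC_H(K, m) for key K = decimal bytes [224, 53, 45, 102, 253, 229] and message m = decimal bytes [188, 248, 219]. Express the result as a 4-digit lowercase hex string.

Key decimal bytes [224, 53, 45, 102, 253, 229] = e0 35 2d 66 fd e5 is 6 bytes > B = 3, so hash it first: H(key) = 0a 80, then zero-pad to 3 bytes: K' = 0a 80 00.
K' ⊕ ipad = 3c b6 36.  K' ⊕ opad = 56 dc 5c.
Inner input = (K'⊕ipad) ∥ m = 3c b6 36 ∥ bc f8 db.
Inner hash: even-index sum = 362 mod 256 = 106; odd-index sum = 589 mod 256 = 77 → 6a 4d.
Outer input = (K'⊕opad) ∥ inner = 56 dc 5c ∥ 6a 4d.
Outer hash (tag): even-index sum = 255 mod 256 = 255; odd-index sum = 326 mod 256 = 70 → ff 46.

ff46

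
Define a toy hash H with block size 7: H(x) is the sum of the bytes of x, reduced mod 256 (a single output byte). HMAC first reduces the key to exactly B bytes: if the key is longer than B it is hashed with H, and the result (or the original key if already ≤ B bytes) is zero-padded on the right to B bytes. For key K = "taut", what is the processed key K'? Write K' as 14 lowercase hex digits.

74617574000000

Key "taut" = 74 61 75 74 is 4 bytes ≤ B = 7; zero-pad to 7 bytes: K' = 74 61 75 74 00 00 00.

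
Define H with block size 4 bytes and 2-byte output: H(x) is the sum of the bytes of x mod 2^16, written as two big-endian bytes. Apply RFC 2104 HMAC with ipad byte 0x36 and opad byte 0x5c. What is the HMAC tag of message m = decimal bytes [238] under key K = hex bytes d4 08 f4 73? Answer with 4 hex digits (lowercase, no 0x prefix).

01cb

Key hex bytes d4 08 f4 73 is exactly B = 4 bytes: K' = d4 08 f4 73.
K' ⊕ ipad = e2 3e c2 45.  K' ⊕ opad = 88 54 a8 2f.
Inner input = (K'⊕ipad) ∥ m = e2 3e c2 45 ∥ ee.
Inner hash: sum = 226+62+194+69+238 = 789 → 03 15.
Outer input = (K'⊕opad) ∥ inner = 88 54 a8 2f ∥ 03 15.
Outer hash (tag): sum = 136+84+168+47+3+21 = 459 → 01 cb.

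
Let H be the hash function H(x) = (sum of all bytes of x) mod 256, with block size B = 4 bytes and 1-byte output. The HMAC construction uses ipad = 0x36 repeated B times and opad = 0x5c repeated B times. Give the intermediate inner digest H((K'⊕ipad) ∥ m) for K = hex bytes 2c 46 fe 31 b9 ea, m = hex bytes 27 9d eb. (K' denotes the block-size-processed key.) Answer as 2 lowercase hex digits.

c3

Key hex bytes 2c 46 fe 31 b9 ea is 6 bytes > B = 4, so hash it first: H(key) = 44, then zero-pad to 4 bytes: K' = 44 00 00 00.
K' ⊕ ipad = 72 36 36 36.
Inner input = 72 36 36 36 ∥ 27 9d eb.
Inner hash: sum = 114+54+54+54+39+157+235 = 707; mod 256 = 195 → c3.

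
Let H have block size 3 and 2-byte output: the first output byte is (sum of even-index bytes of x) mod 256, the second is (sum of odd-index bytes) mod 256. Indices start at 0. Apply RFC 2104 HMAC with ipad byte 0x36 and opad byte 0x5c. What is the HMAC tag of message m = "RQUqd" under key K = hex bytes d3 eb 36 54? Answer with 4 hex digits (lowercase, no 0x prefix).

Key hex bytes d3 eb 36 54 is 4 bytes > B = 3, so hash it first: H(key) = 09 3f, then zero-pad to 3 bytes: K' = 09 3f 00.
K' ⊕ ipad = 3f 09 36.  K' ⊕ opad = 55 63 5c.
Inner input = (K'⊕ipad) ∥ m = 3f 09 36 ∥ 52 51 55 71 64.
Inner hash: even-index sum = 311 mod 256 = 55; odd-index sum = 276 mod 256 = 20 → 37 14.
Outer input = (K'⊕opad) ∥ inner = 55 63 5c ∥ 37 14.
Outer hash (tag): even-index sum = 197 mod 256 = 197; odd-index sum = 154 mod 256 = 154 → c5 9a.

c59a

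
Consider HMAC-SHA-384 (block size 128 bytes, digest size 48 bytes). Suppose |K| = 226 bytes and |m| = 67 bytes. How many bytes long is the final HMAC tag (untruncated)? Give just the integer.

48

The tag is one SHA-384 digest: 48 bytes.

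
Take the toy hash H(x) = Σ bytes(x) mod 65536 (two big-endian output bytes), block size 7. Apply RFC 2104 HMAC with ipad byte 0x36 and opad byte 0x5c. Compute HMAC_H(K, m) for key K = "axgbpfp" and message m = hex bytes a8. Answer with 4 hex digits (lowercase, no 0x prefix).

Key "axgbpfp" = 61 78 67 62 70 66 70 is exactly B = 7 bytes: K' = 61 78 67 62 70 66 70.
K' ⊕ ipad = 57 4e 51 54 46 50 46.  K' ⊕ opad = 3d 24 3b 3e 2c 3a 2c.
Inner input = (K'⊕ipad) ∥ m = 57 4e 51 54 46 50 46 ∥ a8.
Inner hash: sum = 87+78+81+84+70+80+70+168 = 718 → 02 ce.
Outer input = (K'⊕opad) ∥ inner = 3d 24 3b 3e 2c 3a 2c ∥ 02 ce.
Outer hash (tag): sum = 61+36+59+62+44+58+44+2+206 = 572 → 02 3c.

023c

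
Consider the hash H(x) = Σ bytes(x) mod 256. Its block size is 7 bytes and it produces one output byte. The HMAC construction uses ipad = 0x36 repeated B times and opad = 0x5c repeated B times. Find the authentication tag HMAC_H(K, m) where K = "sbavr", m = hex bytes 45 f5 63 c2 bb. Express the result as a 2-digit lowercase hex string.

Key "sbavr" = 73 62 61 76 72 is 5 bytes ≤ B = 7; zero-pad to 7 bytes: K' = 73 62 61 76 72 00 00.
K' ⊕ ipad = 45 54 57 40 44 36 36.  K' ⊕ opad = 2f 3e 3d 2a 2e 5c 5c.
Inner input = (K'⊕ipad) ∥ m = 45 54 57 40 44 36 36 ∥ 45 f5 63 c2 bb.
Inner hash: sum = 69+84+87+64+68+54+54+69+245+99+194+187 = 1274; mod 256 = 250 → fa.
Outer input = (K'⊕opad) ∥ inner = 2f 3e 3d 2a 2e 5c 5c ∥ fa.
Outer hash (tag): sum = 47+62+61+42+46+92+92+250 = 692; mod 256 = 180 → b4.

b4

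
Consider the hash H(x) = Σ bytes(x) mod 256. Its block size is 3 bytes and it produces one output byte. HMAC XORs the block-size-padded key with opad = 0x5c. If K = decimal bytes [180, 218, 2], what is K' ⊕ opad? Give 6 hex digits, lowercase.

Key decimal bytes [180, 218, 2] = b4 da 02 is exactly B = 3 bytes: K' = b4 da 02.
XOR each byte with 0x5c: b4⊕5c=e8, da⊕5c=86, 02⊕5c=5e.

e8865e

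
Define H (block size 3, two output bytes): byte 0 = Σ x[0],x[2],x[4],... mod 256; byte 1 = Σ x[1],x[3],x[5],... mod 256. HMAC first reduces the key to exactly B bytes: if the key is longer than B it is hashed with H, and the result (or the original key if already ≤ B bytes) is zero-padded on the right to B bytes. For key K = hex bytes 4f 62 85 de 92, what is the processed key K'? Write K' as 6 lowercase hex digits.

|K| = 5 > B = 3, so first hash the key.
H(K): even-index sum = 358 mod 256 = 102; odd-index sum = 320 mod 256 = 64 → 66 40.
Zero-pad H(K) = 66 40 to 3 bytes: K' = 66 40 00.

664000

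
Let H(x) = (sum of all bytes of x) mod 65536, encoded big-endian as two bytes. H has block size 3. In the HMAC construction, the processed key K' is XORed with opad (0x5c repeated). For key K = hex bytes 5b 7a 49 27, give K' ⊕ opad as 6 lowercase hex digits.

Key hex bytes 5b 7a 49 27 is 4 bytes > B = 3, so hash it first: H(key) = 01 45, then zero-pad to 3 bytes: K' = 01 45 00.
XOR each byte with 0x5c: 01⊕5c=5d, 45⊕5c=19, 00⊕5c=5c.

5d195c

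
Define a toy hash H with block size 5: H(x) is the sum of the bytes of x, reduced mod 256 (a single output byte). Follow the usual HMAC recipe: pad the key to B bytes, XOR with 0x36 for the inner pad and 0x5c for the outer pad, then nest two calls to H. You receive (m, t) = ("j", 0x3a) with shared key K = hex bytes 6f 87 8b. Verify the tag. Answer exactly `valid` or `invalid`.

valid

Key hex bytes 6f 87 8b is 3 bytes ≤ B = 5; zero-pad to 5 bytes: K' = 6f 87 8b 00 00.
K' ⊕ ipad = 59 b1 bd 36 36; K' ⊕ opad = 33 db d7 5c 5c.
Inner hash: sum = 89+177+189+54+54+106 = 669; mod 256 = 157 → 9d.
Outer hash (recomputed tag): sum = 51+219+215+92+92+157 = 826; mod 256 = 58 → 3a.
Recomputed tag = 3a; claimed = 3a → match.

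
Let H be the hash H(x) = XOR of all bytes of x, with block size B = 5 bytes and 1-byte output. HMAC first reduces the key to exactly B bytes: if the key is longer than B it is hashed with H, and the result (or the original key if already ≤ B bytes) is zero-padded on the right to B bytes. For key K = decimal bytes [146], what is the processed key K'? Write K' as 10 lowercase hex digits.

Key decimal bytes [146] = 92 is 1 byte ≤ B = 5; zero-pad to 5 bytes: K' = 92 00 00 00 00.

9200000000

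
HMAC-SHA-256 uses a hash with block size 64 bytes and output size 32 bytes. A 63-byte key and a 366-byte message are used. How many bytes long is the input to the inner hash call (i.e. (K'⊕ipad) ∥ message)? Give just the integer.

430

Key is 63 ≤ 64 bytes, zero-padded: |K'| = 64.
Inner input = (K'⊕ipad) ∥ m → 64 + 366 = 430 bytes.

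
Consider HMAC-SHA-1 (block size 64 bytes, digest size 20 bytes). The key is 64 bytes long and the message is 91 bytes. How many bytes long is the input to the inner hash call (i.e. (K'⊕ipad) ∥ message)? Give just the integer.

155

Key is 64 ≤ 64 bytes, zero-padded: |K'| = 64.
Inner input = (K'⊕ipad) ∥ m → 64 + 91 = 155 bytes.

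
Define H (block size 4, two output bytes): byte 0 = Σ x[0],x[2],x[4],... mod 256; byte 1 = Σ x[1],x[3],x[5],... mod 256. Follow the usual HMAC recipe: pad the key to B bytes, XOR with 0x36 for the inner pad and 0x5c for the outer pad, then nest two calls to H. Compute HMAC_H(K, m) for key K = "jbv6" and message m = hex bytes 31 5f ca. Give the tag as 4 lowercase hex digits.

f75b

Key "jbv6" = 6a 62 76 36 is exactly B = 4 bytes: K' = 6a 62 76 36.
K' ⊕ ipad = 5c 54 40 00.  K' ⊕ opad = 36 3e 2a 6a.
Inner input = (K'⊕ipad) ∥ m = 5c 54 40 00 ∥ 31 5f ca.
Inner hash: even-index sum = 407 mod 256 = 151; odd-index sum = 179 mod 256 = 179 → 97 b3.
Outer input = (K'⊕opad) ∥ inner = 36 3e 2a 6a ∥ 97 b3.
Outer hash (tag): even-index sum = 247 mod 256 = 247; odd-index sum = 347 mod 256 = 91 → f7 5b.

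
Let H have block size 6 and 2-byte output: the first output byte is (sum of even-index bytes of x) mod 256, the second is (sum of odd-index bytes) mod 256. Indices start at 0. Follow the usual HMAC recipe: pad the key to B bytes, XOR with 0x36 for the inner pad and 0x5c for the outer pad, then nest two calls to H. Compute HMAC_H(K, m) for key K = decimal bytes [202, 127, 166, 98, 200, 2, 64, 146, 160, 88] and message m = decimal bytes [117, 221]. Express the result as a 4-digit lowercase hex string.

Key decimal bytes [202, 127, 166, 98, 200, 2, 64, 146, 160, 88] = ca 7f a6 62 c8 02 40 92 a0 58 is 10 bytes > B = 6, so hash it first: H(key) = 18 cd, then zero-pad to 6 bytes: K' = 18 cd 00 00 00 00.
K' ⊕ ipad = 2e fb 36 36 36 36.  K' ⊕ opad = 44 91 5c 5c 5c 5c.
Inner input = (K'⊕ipad) ∥ m = 2e fb 36 36 36 36 ∥ 75 dd.
Inner hash: even-index sum = 271 mod 256 = 15; odd-index sum = 580 mod 256 = 68 → 0f 44.
Outer input = (K'⊕opad) ∥ inner = 44 91 5c 5c 5c 5c ∥ 0f 44.
Outer hash (tag): even-index sum = 267 mod 256 = 11; odd-index sum = 397 mod 256 = 141 → 0b 8d.

0b8d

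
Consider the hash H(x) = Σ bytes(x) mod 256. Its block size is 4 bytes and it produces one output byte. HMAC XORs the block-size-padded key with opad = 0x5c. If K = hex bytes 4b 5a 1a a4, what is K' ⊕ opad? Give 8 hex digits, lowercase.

170646f8

Key hex bytes 4b 5a 1a a4 is exactly B = 4 bytes: K' = 4b 5a 1a a4.
XOR each byte with 0x5c: 4b⊕5c=17, 5a⊕5c=06, 1a⊕5c=46, a4⊕5c=f8.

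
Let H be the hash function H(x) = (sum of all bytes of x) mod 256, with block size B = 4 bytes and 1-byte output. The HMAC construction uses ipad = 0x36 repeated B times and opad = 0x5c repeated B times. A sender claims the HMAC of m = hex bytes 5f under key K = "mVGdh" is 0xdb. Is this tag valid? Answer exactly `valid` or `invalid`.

invalid

Key "mVGdh" = 6d 56 47 64 68 is 5 bytes > B = 4, so hash it first: H(key) = d6, then zero-pad to 4 bytes: K' = d6 00 00 00.
K' ⊕ ipad = e0 36 36 36; K' ⊕ opad = 8a 5c 5c 5c.
Inner hash: sum = 224+54+54+54+95 = 481; mod 256 = 225 → e1.
Outer hash (recomputed tag): sum = 138+92+92+92+225 = 639; mod 256 = 127 → 7f.
Recomputed tag = 7f; claimed = db → mismatch.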